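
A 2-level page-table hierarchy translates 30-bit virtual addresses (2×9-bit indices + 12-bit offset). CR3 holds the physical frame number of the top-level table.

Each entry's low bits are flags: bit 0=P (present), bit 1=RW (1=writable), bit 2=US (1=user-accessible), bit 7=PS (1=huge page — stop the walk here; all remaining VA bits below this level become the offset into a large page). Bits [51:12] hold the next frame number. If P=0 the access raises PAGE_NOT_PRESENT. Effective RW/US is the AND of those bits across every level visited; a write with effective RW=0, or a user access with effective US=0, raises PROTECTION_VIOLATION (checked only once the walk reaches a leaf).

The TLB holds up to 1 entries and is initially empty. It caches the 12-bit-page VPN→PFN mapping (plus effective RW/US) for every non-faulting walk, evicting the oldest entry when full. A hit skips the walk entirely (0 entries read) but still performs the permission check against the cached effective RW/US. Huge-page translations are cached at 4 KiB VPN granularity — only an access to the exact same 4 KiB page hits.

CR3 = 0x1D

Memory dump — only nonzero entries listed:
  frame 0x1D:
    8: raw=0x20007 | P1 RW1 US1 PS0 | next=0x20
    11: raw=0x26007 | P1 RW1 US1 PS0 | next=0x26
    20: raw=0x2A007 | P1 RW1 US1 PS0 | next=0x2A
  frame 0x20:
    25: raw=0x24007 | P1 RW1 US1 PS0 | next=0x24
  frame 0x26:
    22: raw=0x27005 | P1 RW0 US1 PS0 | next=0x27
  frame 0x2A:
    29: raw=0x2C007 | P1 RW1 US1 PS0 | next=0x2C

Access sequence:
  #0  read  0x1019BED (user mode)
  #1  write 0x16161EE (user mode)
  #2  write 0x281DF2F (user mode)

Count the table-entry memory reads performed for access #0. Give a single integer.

Per-access translation:
#0 VA=0x1019BED (r,user):
  [0] read 0x1D idx=8: raw=0x20007 flags P=1 W=1 U=1 S=0
  [1] read 0x20 idx=25: raw=0x24007 flags P=1 W=1 U=1 S=0
  ✓ 0x24BED  — 2 lookups
#1 VA=0x16161EE (w,user):
  [0] read 0x1D idx=11: raw=0x26007 flags P=1 W=1 U=1 S=0
  [1] read 0x26 idx=22: raw=0x27005 flags P=1 W=0 U=1 S=0
  ⇒ fault: PROTECTION_VIOLATION  — 2 lookups
#2 VA=0x281DF2F (w,user):
  [0] read 0x1D idx=20: raw=0x2A007 flags P=1 W=1 U=1 S=0
  [1] read 0x2A idx=29: raw=0x2C007 flags P=1 W=1 U=1 S=0
  ✓ 0x2CF2F  — 2 lookups

Entries read for #0: 2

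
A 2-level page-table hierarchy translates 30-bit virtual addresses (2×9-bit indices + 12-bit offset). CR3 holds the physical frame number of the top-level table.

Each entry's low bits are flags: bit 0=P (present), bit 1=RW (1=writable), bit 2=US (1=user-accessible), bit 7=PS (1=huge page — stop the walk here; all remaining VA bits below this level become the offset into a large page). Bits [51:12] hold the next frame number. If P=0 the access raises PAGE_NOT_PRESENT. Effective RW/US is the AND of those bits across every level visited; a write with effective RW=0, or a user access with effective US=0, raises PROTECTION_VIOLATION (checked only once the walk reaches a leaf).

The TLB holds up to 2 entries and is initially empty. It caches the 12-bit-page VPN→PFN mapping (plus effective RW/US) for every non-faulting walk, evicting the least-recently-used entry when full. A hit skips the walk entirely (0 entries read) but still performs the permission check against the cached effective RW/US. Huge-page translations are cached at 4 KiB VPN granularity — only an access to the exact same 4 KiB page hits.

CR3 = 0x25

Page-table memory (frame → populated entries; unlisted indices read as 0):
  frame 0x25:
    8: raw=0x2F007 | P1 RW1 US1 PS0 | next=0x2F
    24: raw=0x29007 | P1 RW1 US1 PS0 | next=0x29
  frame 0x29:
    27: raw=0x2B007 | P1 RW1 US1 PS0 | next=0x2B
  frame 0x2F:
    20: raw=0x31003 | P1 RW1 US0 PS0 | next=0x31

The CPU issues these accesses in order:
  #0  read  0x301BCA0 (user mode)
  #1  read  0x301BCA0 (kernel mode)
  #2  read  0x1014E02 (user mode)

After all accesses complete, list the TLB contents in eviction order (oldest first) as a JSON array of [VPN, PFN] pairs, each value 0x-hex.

Trace:
#0 VA=0x301BCA0 (r,user):
  L0: frame=0x25 idx=24 entry=0x29007 [P=1 RW=1 US=1 PS=0]
  L1: frame=0x29 idx=27 entry=0x2B007 [P=1 RW=1 US=1 PS=0]
  ✓ 0x2BCA0  — 2 lookups
#1 VA=0x301BCA0 (r,kernel):
  TLB hit vpn=0x301B → PA=0x2BCA0
#2 VA=0x1014E02 (r,user):
  L0: frame=0x25 idx=8 entry=0x2F007 [P=1 RW=1 US=1 PS=0]
  L1: frame=0x2F idx=20 entry=0x31003 [P=1 RW=1 US=0 PS=0]
  ⇒ fault: PROTECTION_VIOLATION  — 2 lookups

TLB: [["0x301B", "0x2B"]]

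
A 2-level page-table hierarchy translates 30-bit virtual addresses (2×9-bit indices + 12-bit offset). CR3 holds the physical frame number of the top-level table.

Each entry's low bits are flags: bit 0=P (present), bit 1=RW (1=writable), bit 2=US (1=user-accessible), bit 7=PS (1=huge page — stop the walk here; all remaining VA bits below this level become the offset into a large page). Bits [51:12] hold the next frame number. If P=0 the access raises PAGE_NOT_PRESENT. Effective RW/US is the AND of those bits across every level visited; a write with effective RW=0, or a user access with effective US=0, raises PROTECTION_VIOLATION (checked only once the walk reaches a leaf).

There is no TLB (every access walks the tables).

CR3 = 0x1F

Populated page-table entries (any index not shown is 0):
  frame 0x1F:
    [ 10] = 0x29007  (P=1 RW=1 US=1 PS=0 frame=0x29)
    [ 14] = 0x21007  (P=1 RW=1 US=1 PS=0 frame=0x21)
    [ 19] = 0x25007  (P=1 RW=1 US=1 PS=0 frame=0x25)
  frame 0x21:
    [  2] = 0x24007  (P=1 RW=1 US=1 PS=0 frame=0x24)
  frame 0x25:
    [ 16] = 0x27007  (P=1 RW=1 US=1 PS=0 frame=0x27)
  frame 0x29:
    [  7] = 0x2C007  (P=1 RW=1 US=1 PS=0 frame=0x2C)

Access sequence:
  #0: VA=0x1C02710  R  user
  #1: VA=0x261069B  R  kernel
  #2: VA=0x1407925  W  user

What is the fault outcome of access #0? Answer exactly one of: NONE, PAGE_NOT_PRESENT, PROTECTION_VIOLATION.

Walk each access:
#0 VA=0x1C02710 (r,user):
  lvl0: tbl 0x1F, slot 14 ⇒ 0x21007 (P1/RW1/US1/PS0)
  lvl1: tbl 0x21, slot 2 ⇒ 0x24007 (P1/RW1/US1/PS0)
  ⇒ phys 0x24710  [2 reads]
#1 VA=0x261069B (r,kernel):
  lvl0: tbl 0x1F, slot 19 ⇒ 0x25007 (P1/RW1/US1/PS0)
  lvl1: tbl 0x25, slot 16 ⇒ 0x27007 (P1/RW1/US1/PS0)
  ⇒ phys 0x2769B  [2 reads]
#2 VA=0x1407925 (w,user):
  lvl0: tbl 0x1F, slot 10 ⇒ 0x29007 (P1/RW1/US1/PS0)
  lvl1: tbl 0x29, slot 7 ⇒ 0x2C007 (P1/RW1/US1/PS0)
  ⇒ phys 0x2C925  [2 reads]

Access #0 fault: NONE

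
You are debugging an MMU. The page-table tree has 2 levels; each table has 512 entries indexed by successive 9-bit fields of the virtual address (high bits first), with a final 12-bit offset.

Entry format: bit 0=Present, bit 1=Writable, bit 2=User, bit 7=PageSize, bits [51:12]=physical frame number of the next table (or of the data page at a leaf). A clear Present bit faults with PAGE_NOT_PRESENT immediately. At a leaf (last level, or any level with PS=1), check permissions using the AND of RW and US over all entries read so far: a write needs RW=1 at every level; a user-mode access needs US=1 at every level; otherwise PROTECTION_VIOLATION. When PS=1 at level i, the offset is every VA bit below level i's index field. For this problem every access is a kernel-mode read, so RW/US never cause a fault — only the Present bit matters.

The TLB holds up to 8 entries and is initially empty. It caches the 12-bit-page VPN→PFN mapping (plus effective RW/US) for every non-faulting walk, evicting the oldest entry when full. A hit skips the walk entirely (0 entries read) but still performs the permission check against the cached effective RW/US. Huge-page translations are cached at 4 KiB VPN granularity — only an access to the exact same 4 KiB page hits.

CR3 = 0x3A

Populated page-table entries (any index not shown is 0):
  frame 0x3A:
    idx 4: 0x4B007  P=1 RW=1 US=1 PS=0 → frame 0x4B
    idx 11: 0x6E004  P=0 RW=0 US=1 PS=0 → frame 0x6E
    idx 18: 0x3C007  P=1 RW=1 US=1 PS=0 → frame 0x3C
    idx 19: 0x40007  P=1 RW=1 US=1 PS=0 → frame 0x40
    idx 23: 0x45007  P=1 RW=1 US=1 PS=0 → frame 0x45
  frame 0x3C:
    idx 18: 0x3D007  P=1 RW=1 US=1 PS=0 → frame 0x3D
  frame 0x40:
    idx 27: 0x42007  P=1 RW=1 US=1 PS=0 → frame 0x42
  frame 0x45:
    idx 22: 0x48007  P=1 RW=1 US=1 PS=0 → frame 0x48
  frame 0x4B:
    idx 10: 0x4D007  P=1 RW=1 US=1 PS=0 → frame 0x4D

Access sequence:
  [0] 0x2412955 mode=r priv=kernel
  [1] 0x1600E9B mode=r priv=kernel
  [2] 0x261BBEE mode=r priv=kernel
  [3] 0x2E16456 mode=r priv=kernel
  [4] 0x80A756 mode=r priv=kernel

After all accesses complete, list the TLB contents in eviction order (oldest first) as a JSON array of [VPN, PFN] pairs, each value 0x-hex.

Per-access translation:
#0 VA=0x2412955 (r,kernel):
  [0] read 0x3A idx=18: raw=0x3C007 flags P=1 W=1 U=1 S=0
  [1] read 0x3C idx=18: raw=0x3D007 flags P=1 W=1 U=1 S=0
  → PA=0x3D955  (2 entries read)
#1 VA=0x1600E9B (r,kernel):
  [0] read 0x3A idx=11: raw=0x6E004 flags P=0 W=0 U=1 S=0
  ⇒ fault: PAGE_NOT_PRESENT  — 1 lookups
#2 VA=0x261BBEE (r,kernel):
  [0] read 0x3A idx=19: raw=0x40007 flags P=1 W=1 U=1 S=0
  [1] read 0x40 idx=27: raw=0x42007 flags P=1 W=1 U=1 S=0
  → PA=0x42BEE  (2 entries read)
#3 VA=0x2E16456 (r,kernel):
  [0] read 0x3A idx=23: raw=0x45007 flags P=1 W=1 U=1 S=0
  [1] read 0x45 idx=22: raw=0x48007 flags P=1 W=1 U=1 S=0
  → PA=0x48456  (2 entries read)
#4 VA=0x80A756 (r,kernel):
  [0] read 0x3A idx=4: raw=0x4B007 flags P=1 W=1 U=1 S=0
  [1] read 0x4B idx=10: raw=0x4D007 flags P=1 W=1 U=1 S=0
  → PA=0x4D756  (2 entries read)

TLB: [["0x2412", "0x3D"], ["0x261B", "0x42"], ["0x2E16", "0x48"], ["0x80A", "0x4D"]]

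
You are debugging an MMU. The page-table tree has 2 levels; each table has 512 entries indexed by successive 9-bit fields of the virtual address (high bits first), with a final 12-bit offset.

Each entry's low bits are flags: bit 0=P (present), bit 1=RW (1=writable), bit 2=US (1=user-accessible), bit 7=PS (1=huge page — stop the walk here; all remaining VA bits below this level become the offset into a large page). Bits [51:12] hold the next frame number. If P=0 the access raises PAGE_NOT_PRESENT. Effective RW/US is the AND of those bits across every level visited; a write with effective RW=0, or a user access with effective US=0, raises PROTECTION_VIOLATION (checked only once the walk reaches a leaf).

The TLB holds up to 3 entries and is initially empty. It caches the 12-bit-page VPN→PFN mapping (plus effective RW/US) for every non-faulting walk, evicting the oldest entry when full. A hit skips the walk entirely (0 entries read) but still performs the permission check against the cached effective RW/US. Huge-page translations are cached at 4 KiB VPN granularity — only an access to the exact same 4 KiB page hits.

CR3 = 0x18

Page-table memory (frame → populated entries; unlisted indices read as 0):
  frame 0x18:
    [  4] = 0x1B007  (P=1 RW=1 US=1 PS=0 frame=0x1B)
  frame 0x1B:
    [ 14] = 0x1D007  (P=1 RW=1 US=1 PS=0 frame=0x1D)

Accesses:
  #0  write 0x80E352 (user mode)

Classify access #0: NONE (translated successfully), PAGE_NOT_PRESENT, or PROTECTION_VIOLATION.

Per-access translation:
#0 VA=0x80E352 (w,user):
  L0 @0x18[4] → 0x1B007  P=1,RW=1,US=1,PS=0
  L1 @0x1B[14] → 0x1D007  P=1,RW=1,US=1,PS=0
  ✓ 0x1D352  — 2 lookups

Access #0 fault: NONE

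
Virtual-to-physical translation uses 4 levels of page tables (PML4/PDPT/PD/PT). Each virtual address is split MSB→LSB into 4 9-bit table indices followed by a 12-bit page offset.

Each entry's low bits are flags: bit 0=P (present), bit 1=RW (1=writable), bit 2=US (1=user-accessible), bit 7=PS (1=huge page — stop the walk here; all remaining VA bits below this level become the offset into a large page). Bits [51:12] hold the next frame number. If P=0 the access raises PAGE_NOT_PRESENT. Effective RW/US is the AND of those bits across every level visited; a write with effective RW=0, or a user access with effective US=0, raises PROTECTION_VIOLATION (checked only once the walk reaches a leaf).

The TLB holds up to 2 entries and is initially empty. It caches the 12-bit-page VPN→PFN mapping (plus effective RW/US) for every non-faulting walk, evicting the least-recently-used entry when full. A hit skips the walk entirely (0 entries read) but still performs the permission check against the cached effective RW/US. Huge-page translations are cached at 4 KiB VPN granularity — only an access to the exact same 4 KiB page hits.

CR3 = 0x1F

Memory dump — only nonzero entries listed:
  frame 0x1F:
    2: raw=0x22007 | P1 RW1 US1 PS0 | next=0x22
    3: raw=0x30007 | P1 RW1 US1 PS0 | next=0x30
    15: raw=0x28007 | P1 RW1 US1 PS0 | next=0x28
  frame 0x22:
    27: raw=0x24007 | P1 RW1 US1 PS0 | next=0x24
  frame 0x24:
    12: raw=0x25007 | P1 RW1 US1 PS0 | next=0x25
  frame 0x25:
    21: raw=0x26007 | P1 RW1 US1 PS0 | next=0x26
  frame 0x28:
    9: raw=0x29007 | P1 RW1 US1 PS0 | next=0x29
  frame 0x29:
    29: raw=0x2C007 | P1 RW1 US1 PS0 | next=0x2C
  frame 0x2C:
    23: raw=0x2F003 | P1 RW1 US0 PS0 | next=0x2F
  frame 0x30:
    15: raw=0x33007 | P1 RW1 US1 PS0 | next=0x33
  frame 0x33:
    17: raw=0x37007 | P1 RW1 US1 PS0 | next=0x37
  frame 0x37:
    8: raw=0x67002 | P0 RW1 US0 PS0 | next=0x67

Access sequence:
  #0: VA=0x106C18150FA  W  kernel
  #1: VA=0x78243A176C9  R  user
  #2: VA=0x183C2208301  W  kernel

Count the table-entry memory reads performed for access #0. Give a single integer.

Trace:
#0 VA=0x106C18150FA (w,kernel):
  [0] read 0x1F idx=2: raw=0x22007 flags P=1 W=1 U=1 S=0
  [1] read 0x22 idx=27: raw=0x24007 flags P=1 W=1 U=1 S=0
  [2] read 0x24 idx=12: raw=0x25007 flags P=1 W=1 U=1 S=0
  [3] read 0x25 idx=21: raw=0x26007 flags P=1 W=1 U=1 S=0
  ✓ 0x260FA  — 4 lookups
#1 VA=0x78243A176C9 (r,user):
  [0] read 0x1F idx=15: raw=0x28007 flags P=1 W=1 U=1 S=0
  [1] read 0x28 idx=9: raw=0x29007 flags P=1 W=1 U=1 S=0
  [2] read 0x29 idx=29: raw=0x2C007 flags P=1 W=1 U=1 S=0
  [3] read 0x2C idx=23: raw=0x2F003 flags P=1 W=1 U=0 S=0
  → PROTECTION_VIOLATION  (4 entries read)
#2 VA=0x183C2208301 (w,kernel):
  [0] read 0x1F idx=3: raw=0x30007 flags P=1 W=1 U=1 S=0
  [1] read 0x30 idx=15: raw=0x33007 flags P=1 W=1 U=1 S=0
  [2] read 0x33 idx=17: raw=0x37007 flags P=1 W=1 U=1 S=0
  [3] read 0x37 idx=8: raw=0x67002 flags P=0 W=1 U=0 S=0
  → PAGE_NOT_PRESENT  (4 entries read)

Entries read for #0: 4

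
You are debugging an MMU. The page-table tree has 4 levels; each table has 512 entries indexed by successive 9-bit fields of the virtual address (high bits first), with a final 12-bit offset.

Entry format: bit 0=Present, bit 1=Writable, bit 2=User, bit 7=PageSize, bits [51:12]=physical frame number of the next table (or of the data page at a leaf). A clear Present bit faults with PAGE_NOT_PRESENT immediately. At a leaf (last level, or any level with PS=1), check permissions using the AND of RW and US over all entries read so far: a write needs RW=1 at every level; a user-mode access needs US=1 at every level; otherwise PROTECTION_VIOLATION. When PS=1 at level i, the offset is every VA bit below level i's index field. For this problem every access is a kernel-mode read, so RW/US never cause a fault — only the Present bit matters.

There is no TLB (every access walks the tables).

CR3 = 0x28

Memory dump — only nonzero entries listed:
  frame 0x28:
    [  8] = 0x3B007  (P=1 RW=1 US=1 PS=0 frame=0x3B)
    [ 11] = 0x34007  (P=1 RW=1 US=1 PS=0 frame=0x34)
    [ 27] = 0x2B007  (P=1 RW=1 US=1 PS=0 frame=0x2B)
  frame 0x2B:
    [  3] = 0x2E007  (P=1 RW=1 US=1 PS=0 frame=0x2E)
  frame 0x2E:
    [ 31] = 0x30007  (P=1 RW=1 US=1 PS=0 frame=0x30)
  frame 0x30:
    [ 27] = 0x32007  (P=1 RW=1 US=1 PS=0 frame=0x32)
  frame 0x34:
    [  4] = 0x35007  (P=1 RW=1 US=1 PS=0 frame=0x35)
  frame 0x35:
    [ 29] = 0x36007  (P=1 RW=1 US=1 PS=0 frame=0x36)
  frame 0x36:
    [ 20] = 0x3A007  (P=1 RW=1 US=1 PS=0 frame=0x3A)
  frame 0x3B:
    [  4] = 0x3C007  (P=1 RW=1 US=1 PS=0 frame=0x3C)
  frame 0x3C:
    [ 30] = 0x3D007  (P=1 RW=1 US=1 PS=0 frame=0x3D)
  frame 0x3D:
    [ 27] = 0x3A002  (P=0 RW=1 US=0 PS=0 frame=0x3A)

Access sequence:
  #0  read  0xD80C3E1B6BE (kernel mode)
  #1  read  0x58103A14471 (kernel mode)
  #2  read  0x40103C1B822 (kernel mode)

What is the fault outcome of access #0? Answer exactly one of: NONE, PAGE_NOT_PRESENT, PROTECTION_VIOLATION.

Per-access translation:
#0 VA=0xD80C3E1B6BE (r,kernel):
  [0] read 0x28 idx=27: raw=0x2B007 flags P=1 W=1 U=1 S=0
  [1] read 0x2B idx=3: raw=0x2E007 flags P=1 W=1 U=1 S=0
  [2] read 0x2E idx=31: raw=0x30007 flags P=1 W=1 U=1 S=0
  [3] read 0x30 idx=27: raw=0x32007 flags P=1 W=1 U=1 S=0
  ⇒ phys 0x326BE  [4 reads]
#1 VA=0x58103A14471 (r,kernel):
  [0] read 0x28 idx=11: raw=0x34007 flags P=1 W=1 U=1 S=0
  [1] read 0x34 idx=4: raw=0x35007 flags P=1 W=1 U=1 S=0
  [2] read 0x35 idx=29: raw=0x36007 flags P=1 W=1 U=1 S=0
  [3] read 0x36 idx=20: raw=0x3A007 flags P=1 W=1 U=1 S=0
  ⇒ phys 0x3A471  [4 reads]
#2 VA=0x40103C1B822 (r,kernel):
  [0] read 0x28 idx=8: raw=0x3B007 flags P=1 W=1 U=1 S=0
  [1] read 0x3B idx=4: raw=0x3C007 flags P=1 W=1 U=1 S=0
  [2] read 0x3C idx=30: raw=0x3D007 flags P=1 W=1 U=1 S=0
  [3] read 0x3D idx=27: raw=0x3A002 flags P=0 W=1 U=0 S=0
  → PAGE_NOT_PRESENT  (4 entries read)

Access #0 fault: NONE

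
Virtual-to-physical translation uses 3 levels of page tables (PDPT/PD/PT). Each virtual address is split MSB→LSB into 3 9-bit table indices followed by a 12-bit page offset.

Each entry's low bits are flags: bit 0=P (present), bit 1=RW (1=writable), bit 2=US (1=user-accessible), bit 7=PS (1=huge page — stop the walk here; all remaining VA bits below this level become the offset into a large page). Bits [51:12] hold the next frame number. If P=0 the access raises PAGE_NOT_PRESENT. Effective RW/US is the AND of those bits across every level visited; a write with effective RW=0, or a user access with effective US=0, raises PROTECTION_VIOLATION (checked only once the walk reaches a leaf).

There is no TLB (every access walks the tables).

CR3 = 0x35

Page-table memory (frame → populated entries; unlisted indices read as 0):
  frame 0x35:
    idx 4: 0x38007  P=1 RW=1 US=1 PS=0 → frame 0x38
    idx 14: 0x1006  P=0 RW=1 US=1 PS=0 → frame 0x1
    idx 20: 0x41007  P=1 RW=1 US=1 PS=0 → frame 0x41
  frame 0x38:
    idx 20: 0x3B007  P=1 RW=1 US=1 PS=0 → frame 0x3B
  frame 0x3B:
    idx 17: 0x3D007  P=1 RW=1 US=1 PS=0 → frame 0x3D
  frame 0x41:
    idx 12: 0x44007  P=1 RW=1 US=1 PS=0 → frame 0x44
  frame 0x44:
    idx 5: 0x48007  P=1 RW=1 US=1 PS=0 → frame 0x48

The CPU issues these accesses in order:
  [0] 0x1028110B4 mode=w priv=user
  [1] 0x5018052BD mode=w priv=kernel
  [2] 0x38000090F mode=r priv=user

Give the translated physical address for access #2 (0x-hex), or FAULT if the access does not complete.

Trace:
#0 VA=0x1028110B4 (w,user):
  L0: frame=0x35 idx=4 entry=0x38007 [P=1 RW=1 US=1 PS=0]
  L1: frame=0x38 idx=20 entry=0x3B007 [P=1 RW=1 US=1 PS=0]
  L2: frame=0x3B idx=17 entry=0x3D007 [P=1 RW=1 US=1 PS=0]
  → PA=0x3D0B4  (3 entries read)
#1 VA=0x5018052BD (w,kernel):
  L0: frame=0x35 idx=20 entry=0x41007 [P=1 RW=1 US=1 PS=0]
  L1: frame=0x41 idx=12 entry=0x44007 [P=1 RW=1 US=1 PS=0]
  L2: frame=0x44 idx=5 entry=0x48007 [P=1 RW=1 US=1 PS=0]
  → PA=0x482BD  (3 entries read)
#2 VA=0x38000090F (r,user):
  L0: frame=0x35 idx=14 entry=0x1006 [P=0 RW=1 US=1 PS=0]
  ✗ PAGE_NOT_PRESENT  [1 reads]

Access #2 PA: FAULT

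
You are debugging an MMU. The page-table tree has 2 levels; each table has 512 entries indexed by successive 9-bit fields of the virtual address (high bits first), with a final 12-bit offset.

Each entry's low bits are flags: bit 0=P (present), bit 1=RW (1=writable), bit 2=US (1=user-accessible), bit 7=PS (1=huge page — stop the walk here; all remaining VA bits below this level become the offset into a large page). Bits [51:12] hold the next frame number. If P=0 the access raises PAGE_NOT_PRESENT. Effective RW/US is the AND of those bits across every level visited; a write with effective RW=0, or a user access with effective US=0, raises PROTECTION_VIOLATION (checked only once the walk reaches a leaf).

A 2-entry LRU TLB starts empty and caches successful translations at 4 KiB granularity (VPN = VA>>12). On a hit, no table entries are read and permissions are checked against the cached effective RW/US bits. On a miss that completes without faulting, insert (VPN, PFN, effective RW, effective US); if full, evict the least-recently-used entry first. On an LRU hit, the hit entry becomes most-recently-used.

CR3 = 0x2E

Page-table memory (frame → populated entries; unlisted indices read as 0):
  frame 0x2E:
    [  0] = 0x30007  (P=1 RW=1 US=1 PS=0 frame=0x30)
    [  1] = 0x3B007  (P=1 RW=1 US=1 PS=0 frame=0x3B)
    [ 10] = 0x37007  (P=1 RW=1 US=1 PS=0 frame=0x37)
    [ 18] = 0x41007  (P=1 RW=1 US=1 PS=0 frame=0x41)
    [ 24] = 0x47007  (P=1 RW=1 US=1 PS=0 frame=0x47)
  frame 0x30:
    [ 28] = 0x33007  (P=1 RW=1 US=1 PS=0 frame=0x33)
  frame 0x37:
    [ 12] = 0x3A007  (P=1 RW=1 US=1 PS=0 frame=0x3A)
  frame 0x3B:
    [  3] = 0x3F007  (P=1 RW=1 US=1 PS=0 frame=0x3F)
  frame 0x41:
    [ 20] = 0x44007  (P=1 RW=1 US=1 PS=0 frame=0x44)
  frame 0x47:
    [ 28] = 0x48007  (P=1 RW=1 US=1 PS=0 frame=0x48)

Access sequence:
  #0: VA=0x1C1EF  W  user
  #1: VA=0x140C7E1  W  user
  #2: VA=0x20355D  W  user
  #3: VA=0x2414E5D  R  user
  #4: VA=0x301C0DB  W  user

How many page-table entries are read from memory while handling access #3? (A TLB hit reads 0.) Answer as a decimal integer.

Walk each access:
#0 VA=0x1C1EF (w,user):
  lvl0: tbl 0x2E, slot 0 ⇒ 0x30007 (P1/RW1/US1/PS0)
  lvl1: tbl 0x30, slot 28 ⇒ 0x33007 (P1/RW1/US1/PS0)
  ✓ 0x331EF  — 2 lookups
#1 VA=0x140C7E1 (w,user):
  lvl0: tbl 0x2E, slot 10 ⇒ 0x37007 (P1/RW1/US1/PS0)
  lvl1: tbl 0x37, slot 12 ⇒ 0x3A007 (P1/RW1/US1/PS0)
  ✓ 0x3A7E1  — 2 lookups
#2 VA=0x20355D (w,user):
  lvl0: tbl 0x2E, slot 1 ⇒ 0x3B007 (P1/RW1/US1/PS0)
  lvl1: tbl 0x3B, slot 3 ⇒ 0x3F007 (P1/RW1/US1/PS0)
  ✓ 0x3F55D  — 2 lookups
#3 VA=0x2414E5D (r,user):
  lvl0: tbl 0x2E, slot 18 ⇒ 0x41007 (P1/RW1/US1/PS0)
  lvl1: tbl 0x41, slot 20 ⇒ 0x44007 (P1/RW1/US1/PS0)
  ✓ 0x44E5D  — 2 lookups
#4 VA=0x301C0DB (w,user):
  lvl0: tbl 0x2E, slot 24 ⇒ 0x47007 (P1/RW1/US1/PS0)
  lvl1: tbl 0x47, slot 28 ⇒ 0x48007 (P1/RW1/US1/PS0)
  ✓ 0x480DB  — 2 lookups

Entries read for #3: 2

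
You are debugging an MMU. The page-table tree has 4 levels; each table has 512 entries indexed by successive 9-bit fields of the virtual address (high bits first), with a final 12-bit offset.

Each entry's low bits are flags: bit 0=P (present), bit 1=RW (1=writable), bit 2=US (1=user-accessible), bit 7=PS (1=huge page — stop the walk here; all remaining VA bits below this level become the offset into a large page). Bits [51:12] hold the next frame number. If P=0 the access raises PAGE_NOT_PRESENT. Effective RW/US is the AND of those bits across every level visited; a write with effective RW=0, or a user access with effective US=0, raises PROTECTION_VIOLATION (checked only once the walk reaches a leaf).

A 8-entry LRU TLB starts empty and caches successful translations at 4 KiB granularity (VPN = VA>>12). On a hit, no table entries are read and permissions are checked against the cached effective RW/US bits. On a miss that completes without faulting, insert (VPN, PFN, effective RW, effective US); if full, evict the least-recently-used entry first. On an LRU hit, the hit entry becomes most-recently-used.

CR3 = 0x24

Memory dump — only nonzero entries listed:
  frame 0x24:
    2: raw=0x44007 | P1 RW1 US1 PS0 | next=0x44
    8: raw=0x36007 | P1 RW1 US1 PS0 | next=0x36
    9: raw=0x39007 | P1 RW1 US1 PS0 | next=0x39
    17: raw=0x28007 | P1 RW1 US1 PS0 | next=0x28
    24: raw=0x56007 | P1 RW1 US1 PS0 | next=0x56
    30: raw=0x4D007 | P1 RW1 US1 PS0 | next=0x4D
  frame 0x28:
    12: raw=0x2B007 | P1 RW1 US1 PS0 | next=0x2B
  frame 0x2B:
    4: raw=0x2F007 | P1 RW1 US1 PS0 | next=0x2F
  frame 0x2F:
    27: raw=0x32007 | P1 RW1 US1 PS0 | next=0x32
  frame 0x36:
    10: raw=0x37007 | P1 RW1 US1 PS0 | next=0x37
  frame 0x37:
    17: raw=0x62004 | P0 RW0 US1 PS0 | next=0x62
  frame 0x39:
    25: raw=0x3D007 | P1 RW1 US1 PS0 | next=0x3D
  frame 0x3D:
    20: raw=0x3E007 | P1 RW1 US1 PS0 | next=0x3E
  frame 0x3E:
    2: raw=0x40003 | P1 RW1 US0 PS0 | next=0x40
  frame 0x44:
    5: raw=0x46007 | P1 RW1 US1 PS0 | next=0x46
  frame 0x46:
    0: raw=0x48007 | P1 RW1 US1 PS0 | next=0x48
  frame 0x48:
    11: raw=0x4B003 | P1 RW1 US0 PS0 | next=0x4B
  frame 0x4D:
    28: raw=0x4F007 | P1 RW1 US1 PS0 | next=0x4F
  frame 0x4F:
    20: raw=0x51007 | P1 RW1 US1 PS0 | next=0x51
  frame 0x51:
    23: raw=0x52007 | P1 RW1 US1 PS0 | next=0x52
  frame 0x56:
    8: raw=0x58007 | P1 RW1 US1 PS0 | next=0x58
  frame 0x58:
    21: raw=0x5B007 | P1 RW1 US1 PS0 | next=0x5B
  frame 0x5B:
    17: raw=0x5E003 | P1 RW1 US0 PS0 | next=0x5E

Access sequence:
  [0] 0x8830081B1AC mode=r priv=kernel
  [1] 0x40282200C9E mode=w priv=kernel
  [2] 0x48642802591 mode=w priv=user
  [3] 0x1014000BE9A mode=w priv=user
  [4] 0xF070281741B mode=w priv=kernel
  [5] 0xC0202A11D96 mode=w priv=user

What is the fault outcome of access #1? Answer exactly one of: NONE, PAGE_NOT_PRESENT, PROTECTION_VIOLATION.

Trace:
#0 VA=0x8830081B1AC (r,kernel):
  L0 @0x24[17] → 0x28007  P=1,RW=1,US=1,PS=0
  L1 @0x28[12] → 0x2B007  P=1,RW=1,US=1,PS=0
  L2 @0x2B[4] → 0x2F007  P=1,RW=1,US=1,PS=0
  L3 @0x2F[27] → 0x32007  P=1,RW=1,US=1,PS=0
  ✓ 0x321AC  — 4 lookups
#1 VA=0x40282200C9E (w,kernel):
  L0 @0x24[8] → 0x36007  P=1,RW=1,US=1,PS=0
  L1 @0x36[10] → 0x37007  P=1,RW=1,US=1,PS=0
  L2 @0x37[17] → 0x62004  P=0,RW=0,US=1,PS=0
  ⇒ fault: PAGE_NOT_PRESENT  — 3 lookups
#2 VA=0x48642802591 (w,user):
  L0 @0x24[9] → 0x39007  P=1,RW=1,US=1,PS=0
  L1 @0x39[25] → 0x3D007  P=1,RW=1,US=1,PS=0
  L2 @0x3D[20] → 0x3E007  P=1,RW=1,US=1,PS=0
  L3 @0x3E[2] → 0x40003  P=1,RW=1,US=0,PS=0
  ⇒ fault: PROTECTION_VIOLATION  — 4 lookups
#3 VA=0x1014000BE9A (w,user):
  L0 @0x24[2] → 0x44007  P=1,RW=1,US=1,PS=0
  L1 @0x44[5] → 0x46007  P=1,RW=1,US=1,PS=0
  L2 @0x46[0] → 0x48007  P=1,RW=1,US=1,PS=0
  L3 @0x48[11] → 0x4B003  P=1,RW=1,US=0,PS=0
  ⇒ fault: PROTECTION_VIOLATION  — 4 lookups
#4 VA=0xF070281741B (w,kernel):
  L0 @0x24[30] → 0x4D007  P=1,RW=1,US=1,PS=0
  L1 @0x4D[28] → 0x4F007  P=1,RW=1,US=1,PS=0
  L2 @0x4F[20] → 0x51007  P=1,RW=1,US=1,PS=0
  L3 @0x51[23] → 0x52007  P=1,RW=1,US=1,PS=0
  ✓ 0x5241B  — 4 lookups
#5 VA=0xC0202A11D96 (w,user):
  L0 @0x24[24] → 0x56007  P=1,RW=1,US=1,PS=0
  L1 @0x56[8] → 0x58007  P=1,RW=1,US=1,PS=0
  L2 @0x58[21] → 0x5B007  P=1,RW=1,US=1,PS=0
  L3 @0x5B[17] → 0x5E003  P=1,RW=1,US=0,PS=0
  ⇒ fault: PROTECTION_VIOLATION  — 4 lookups

Access #1 fault: PAGE_NOT_PRESENT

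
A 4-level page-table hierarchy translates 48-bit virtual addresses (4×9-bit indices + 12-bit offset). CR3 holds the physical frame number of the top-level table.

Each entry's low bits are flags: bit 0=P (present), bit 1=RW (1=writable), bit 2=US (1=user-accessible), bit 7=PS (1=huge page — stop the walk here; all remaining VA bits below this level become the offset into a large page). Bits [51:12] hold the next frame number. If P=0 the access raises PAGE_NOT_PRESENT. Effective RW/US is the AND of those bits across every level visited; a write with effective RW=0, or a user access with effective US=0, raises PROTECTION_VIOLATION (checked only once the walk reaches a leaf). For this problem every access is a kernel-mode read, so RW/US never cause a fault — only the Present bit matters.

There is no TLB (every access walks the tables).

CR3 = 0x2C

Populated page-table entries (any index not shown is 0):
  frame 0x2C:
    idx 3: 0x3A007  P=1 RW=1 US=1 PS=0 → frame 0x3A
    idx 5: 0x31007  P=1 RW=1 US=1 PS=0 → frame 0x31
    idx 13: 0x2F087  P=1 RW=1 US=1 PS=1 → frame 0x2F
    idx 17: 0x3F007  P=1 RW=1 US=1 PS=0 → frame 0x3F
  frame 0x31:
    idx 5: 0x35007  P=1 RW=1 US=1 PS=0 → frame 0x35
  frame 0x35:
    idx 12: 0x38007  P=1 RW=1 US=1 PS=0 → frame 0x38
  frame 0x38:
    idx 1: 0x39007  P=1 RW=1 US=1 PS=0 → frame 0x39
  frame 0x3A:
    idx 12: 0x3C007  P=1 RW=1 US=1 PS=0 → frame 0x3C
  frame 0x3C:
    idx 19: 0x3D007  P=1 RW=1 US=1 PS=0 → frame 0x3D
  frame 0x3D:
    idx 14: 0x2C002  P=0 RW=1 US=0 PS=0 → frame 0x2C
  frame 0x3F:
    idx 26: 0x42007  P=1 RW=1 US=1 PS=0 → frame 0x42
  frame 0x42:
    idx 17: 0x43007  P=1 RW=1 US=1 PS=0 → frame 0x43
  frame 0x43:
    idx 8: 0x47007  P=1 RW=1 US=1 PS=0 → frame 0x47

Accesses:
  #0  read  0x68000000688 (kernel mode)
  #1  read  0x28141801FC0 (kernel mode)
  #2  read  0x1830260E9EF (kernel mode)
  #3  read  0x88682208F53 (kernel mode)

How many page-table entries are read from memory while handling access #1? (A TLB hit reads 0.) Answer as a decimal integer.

Walk each access:
#0 VA=0x68000000688 (r,kernel):
  L0: frame=0x2C idx=13 entry=0x2F087 [P=1 RW=1 US=1 PS=1]
  → PA=0x2F688 (huge @L0)  (1 entries read)
#1 VA=0x28141801FC0 (r,kernel):
  L0: frame=0x2C idx=5 entry=0x31007 [P=1 RW=1 US=1 PS=0]
  L1: frame=0x31 idx=5 entry=0x35007 [P=1 RW=1 US=1 PS=0]
  L2: frame=0x35 idx=12 entry=0x38007 [P=1 RW=1 US=1 PS=0]
  L3: frame=0x38 idx=1 entry=0x39007 [P=1 RW=1 US=1 PS=0]
  → PA=0x39FC0  (4 entries read)
#2 VA=0x1830260E9EF (r,kernel):
  L0: frame=0x2C idx=3 entry=0x3A007 [P=1 RW=1 US=1 PS=0]
  L1: frame=0x3A idx=12 entry=0x3C007 [P=1 RW=1 US=1 PS=0]
  L2: frame=0x3C idx=19 entry=0x3D007 [P=1 RW=1 US=1 PS=0]
  L3: frame=0x3D idx=14 entry=0x2C002 [P=0 RW=1 US=0 PS=0]
  ⇒ fault: PAGE_NOT_PRESENT  — 4 lookups
#3 VA=0x88682208F53 (r,kernel):
  L0: frame=0x2C idx=17 entry=0x3F007 [P=1 RW=1 US=1 PS=0]
  L1: frame=0x3F idx=26 entry=0x42007 [P=1 RW=1 US=1 PS=0]
  L2: frame=0x42 idx=17 entry=0x43007 [P=1 RW=1 US=1 PS=0]
  L3: frame=0x43 idx=8 entry=0x47007 [P=1 RW=1 US=1 PS=0]
  → PA=0x47F53  (4 entries read)

Entries read for #1: 4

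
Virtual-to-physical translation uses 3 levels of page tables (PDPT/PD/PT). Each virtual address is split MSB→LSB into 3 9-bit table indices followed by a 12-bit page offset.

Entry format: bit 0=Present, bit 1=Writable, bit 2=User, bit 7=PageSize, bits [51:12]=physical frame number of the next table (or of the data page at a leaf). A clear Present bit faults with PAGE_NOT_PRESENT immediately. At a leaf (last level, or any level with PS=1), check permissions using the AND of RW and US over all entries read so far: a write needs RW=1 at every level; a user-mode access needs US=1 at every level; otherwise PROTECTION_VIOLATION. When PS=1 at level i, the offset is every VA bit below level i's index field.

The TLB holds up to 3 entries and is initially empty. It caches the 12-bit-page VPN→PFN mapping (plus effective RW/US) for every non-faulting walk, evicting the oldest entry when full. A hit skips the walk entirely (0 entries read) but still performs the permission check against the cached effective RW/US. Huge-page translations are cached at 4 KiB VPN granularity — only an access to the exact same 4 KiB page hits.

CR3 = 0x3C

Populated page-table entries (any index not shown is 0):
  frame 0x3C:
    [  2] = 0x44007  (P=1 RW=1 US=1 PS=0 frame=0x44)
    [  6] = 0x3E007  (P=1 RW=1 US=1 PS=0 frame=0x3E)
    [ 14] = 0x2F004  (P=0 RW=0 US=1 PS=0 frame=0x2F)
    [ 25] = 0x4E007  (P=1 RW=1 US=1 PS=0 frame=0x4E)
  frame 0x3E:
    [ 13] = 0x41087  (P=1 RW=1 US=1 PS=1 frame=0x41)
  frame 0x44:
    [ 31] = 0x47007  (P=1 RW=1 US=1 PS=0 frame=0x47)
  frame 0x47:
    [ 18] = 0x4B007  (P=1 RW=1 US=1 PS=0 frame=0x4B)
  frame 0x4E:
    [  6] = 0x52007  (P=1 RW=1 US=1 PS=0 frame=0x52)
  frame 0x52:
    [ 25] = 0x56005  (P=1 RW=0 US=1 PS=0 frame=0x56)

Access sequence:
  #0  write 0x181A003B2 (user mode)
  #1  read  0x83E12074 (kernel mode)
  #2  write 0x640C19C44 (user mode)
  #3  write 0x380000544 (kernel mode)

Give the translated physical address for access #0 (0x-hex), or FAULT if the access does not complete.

Per-access translation:
#0 VA=0x181A003B2 (w,user):
  [0] read 0x3C idx=6: raw=0x3E007 flags P=1 W=1 U=1 S=0
  [1] read 0x3E idx=13: raw=0x41087 flags P=1 W=1 U=1 S=1
  → PA=0x413B2 (huge @L1)  (2 entries read)
#1 VA=0x83E12074 (r,kernel):
  [0] read 0x3C idx=2: raw=0x44007 flags P=1 W=1 U=1 S=0
  [1] read 0x44 idx=31: raw=0x47007 flags P=1 W=1 U=1 S=0
  [2] read 0x47 idx=18: raw=0x4B007 flags P=1 W=1 U=1 S=0
  → PA=0x4B074  (3 entries read)
#2 VA=0x640C19C44 (w,user):
  [0] read 0x3C idx=25: raw=0x4E007 flags P=1 W=1 U=1 S=0
  [1] read 0x4E idx=6: raw=0x52007 flags P=1 W=1 U=1 S=0
  [2] read 0x52 idx=25: raw=0x56005 flags P=1 W=0 U=1 S=0
  → PROTECTION_VIOLATION  (3 entries read)
#3 VA=0x380000544 (w,kernel):
  [0] read 0x3C idx=14: raw=0x2F004 flags P=0 W=0 U=1 S=0
  → PAGE_NOT_PRESENT  (1 entries read)

Access #0 PA: 0x413B2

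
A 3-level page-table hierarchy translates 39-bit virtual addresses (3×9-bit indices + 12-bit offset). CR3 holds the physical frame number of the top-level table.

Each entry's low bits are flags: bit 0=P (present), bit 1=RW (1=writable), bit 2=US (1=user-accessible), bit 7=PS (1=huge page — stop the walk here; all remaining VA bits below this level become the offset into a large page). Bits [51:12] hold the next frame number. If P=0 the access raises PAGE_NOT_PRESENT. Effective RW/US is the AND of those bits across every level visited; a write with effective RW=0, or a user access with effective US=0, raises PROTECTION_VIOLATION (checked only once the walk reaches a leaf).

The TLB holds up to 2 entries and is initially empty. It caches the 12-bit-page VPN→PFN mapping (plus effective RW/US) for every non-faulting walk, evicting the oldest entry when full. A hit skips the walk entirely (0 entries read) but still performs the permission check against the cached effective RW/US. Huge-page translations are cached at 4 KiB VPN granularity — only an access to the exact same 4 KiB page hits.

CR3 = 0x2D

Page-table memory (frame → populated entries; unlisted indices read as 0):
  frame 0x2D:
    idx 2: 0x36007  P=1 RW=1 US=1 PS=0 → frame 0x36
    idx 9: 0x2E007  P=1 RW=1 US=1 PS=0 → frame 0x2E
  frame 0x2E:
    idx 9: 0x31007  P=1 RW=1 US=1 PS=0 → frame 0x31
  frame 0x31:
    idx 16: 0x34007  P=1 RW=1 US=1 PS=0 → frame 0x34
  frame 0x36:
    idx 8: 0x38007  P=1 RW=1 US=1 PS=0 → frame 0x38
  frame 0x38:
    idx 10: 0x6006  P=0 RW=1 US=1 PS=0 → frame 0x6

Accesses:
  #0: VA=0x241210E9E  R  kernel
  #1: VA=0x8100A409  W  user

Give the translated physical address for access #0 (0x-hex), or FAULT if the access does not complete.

Per-access translation:
#0 VA=0x241210E9E (r,kernel):
  L0: frame=0x2D idx=9 entry=0x2E007 [P=1 RW=1 US=1 PS=0]
  L1: frame=0x2E idx=9 entry=0x31007 [P=1 RW=1 US=1 PS=0]
  L2: frame=0x31 idx=16 entry=0x34007 [P=1 RW=1 US=1 PS=0]
  → PA=0x34E9E  (3 entries read)
#1 VA=0x8100A409 (w,user):
  L0: frame=0x2D idx=2 entry=0x36007 [P=1 RW=1 US=1 PS=0]
  L1: frame=0x36 idx=8 entry=0x38007 [P=1 RW=1 US=1 PS=0]
  L2: frame=0x38 idx=10 entry=0x6006 [P=0 RW=1 US=1 PS=0]
  ✗ PAGE_NOT_PRESENT  [3 reads]

Access #0 PA: 0x34E9E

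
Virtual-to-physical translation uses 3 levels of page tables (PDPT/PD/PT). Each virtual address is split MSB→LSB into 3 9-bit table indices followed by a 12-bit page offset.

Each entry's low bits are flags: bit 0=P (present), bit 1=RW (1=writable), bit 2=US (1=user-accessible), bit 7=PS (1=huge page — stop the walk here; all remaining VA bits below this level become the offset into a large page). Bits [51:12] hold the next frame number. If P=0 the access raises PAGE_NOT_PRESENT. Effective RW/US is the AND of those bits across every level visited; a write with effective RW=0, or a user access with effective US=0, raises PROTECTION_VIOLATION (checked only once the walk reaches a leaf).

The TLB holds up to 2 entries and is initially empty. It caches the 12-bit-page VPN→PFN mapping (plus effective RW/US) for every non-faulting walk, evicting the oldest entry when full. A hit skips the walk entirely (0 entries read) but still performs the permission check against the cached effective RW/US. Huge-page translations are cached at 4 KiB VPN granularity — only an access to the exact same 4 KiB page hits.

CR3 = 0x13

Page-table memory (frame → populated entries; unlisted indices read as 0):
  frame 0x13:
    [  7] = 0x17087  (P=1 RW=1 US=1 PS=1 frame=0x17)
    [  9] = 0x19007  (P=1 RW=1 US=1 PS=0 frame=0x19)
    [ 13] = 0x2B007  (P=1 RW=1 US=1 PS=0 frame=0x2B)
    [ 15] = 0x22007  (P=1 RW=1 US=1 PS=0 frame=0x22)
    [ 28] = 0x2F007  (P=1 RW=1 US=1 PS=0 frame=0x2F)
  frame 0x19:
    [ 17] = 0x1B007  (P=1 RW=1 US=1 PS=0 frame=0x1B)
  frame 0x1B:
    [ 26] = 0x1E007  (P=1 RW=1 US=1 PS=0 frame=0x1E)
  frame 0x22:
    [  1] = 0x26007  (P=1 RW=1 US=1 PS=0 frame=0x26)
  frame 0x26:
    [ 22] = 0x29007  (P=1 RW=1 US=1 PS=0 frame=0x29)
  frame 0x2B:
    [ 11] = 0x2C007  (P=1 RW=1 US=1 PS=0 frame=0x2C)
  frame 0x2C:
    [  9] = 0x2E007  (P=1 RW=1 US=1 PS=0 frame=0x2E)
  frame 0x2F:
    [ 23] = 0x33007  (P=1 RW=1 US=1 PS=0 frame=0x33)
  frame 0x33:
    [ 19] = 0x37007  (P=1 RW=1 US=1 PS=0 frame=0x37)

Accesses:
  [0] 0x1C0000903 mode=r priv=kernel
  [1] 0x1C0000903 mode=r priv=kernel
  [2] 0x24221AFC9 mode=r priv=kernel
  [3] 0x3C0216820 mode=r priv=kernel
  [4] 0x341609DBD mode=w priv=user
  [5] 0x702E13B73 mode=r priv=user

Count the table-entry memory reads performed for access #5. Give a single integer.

Walk each access:
#0 VA=0x1C0000903 (r,kernel):
  L0 @0x13[7] → 0x17087  P=1,RW=1,US=1,PS=1
  → PA=0x17903 (huge @L0)  (1 entries read)
#1 VA=0x1C0000903 (r,kernel):
  TLB hit vpn=0x1C0000 → PA=0x17903
#2 VA=0x24221AFC9 (r,kernel):
  L0 @0x13[9] → 0x19007  P=1,RW=1,US=1,PS=0
  L1 @0x19[17] → 0x1B007  P=1,RW=1,US=1,PS=0
  L2 @0x1B[26] → 0x1E007  P=1,RW=1,US=1,PS=0
  → PA=0x1EFC9  (3 entries read)
#3 VA=0x3C0216820 (r,kernel):
  L0 @0x13[15] → 0x22007  P=1,RW=1,US=1,PS=0
  L1 @0x22[1] → 0x26007  P=1,RW=1,US=1,PS=0
  L2 @0x26[22] → 0x29007  P=1,RW=1,US=1,PS=0
  → PA=0x29820  (3 entries read)
#4 VA=0x341609DBD (w,user):
  L0 @0x13[13] → 0x2B007  P=1,RW=1,US=1,PS=0
  L1 @0x2B[11] → 0x2C007  P=1,RW=1,US=1,PS=0
  L2 @0x2C[9] → 0x2E007  P=1,RW=1,US=1,PS=0
  → PA=0x2EDBD  (3 entries read)
#5 VA=0x702E13B73 (r,user):
  L0 @0x13[28] → 0x2F007  P=1,RW=1,US=1,PS=0
  L1 @0x2F[23] → 0x33007  P=1,RW=1,US=1,PS=0
  L2 @0x33[19] → 0x37007  P=1,RW=1,US=1,PS=0
  → PA=0x37B73  (3 entries read)

Entries read for #5: 3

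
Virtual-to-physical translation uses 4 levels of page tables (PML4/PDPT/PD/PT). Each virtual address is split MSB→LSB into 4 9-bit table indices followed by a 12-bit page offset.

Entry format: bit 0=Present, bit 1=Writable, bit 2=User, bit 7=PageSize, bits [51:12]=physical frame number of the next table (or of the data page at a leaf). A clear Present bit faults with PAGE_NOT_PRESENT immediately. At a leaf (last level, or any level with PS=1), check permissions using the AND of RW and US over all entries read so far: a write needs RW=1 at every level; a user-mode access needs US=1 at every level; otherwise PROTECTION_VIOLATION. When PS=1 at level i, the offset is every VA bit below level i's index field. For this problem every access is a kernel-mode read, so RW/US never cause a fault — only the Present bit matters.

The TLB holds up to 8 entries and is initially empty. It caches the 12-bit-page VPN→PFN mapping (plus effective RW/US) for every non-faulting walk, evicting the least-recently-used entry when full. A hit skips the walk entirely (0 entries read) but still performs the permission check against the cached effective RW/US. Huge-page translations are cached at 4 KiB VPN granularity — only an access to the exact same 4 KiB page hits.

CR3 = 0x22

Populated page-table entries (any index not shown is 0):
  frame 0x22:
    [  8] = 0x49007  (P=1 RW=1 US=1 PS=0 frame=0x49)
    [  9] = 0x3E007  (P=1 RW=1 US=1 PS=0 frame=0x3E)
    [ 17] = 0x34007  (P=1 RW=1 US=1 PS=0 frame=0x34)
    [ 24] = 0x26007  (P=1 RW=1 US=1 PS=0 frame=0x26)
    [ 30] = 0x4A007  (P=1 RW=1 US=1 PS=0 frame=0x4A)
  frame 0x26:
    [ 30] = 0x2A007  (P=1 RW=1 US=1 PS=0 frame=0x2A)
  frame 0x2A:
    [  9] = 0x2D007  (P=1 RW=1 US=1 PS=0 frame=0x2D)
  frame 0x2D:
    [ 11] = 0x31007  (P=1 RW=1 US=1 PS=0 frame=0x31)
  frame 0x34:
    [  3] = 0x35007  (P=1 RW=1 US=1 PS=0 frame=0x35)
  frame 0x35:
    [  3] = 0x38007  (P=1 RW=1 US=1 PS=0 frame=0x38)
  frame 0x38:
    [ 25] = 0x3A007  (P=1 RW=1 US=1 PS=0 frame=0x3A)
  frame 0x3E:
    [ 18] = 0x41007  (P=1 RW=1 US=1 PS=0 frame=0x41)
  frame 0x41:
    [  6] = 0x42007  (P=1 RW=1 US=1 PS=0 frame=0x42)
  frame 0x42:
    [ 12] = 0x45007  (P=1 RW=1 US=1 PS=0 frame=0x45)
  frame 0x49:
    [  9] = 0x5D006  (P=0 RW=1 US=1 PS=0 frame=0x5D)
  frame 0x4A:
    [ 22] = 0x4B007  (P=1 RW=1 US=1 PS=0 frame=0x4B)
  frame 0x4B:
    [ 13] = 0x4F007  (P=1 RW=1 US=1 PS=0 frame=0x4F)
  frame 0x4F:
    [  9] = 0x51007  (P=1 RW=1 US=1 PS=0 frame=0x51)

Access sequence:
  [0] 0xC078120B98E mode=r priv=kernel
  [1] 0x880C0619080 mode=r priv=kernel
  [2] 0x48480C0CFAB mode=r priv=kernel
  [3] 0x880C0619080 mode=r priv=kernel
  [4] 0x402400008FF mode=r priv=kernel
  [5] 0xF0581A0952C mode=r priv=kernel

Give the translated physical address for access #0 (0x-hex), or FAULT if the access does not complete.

Walk each access:
#0 VA=0xC078120B98E (r,kernel):
  [0] read 0x22 idx=24: raw=0x26007 flags P=1 W=1 U=1 S=0
  [1] read 0x26 idx=30: raw=0x2A007 flags P=1 W=1 U=1 S=0
  [2] read 0x2A idx=9: raw=0x2D007 flags P=1 W=1 U=1 S=0
  [3] read 0x2D idx=11: raw=0x31007 flags P=1 W=1 U=1 S=0
  ⇒ phys 0x3198E  [4 reads]
#1 VA=0x880C0619080 (r,kernel):
  [0] read 0x22 idx=17: raw=0x34007 flags P=1 W=1 U=1 S=0
  [1] read 0x34 idx=3: raw=0x35007 flags P=1 W=1 U=1 S=0
  [2] read 0x35 idx=3: raw=0x38007 flags P=1 W=1 U=1 S=0
  [3] read 0x38 idx=25: raw=0x3A007 flags P=1 W=1 U=1 S=0
  ⇒ phys 0x3A080  [4 reads]
#2 VA=0x48480C0CFAB (r,kernel):
  [0] read 0x22 idx=9: raw=0x3E007 flags P=1 W=1 U=1 S=0
  [1] read 0x3E idx=18: raw=0x41007 flags P=1 W=1 U=1 S=0
  [2] read 0x41 idx=6: raw=0x42007 flags P=1 W=1 U=1 S=0
  [3] read 0x42 idx=12: raw=0x45007 flags P=1 W=1 U=1 S=0
  ⇒ phys 0x45FAB  [4 reads]
#3 VA=0x880C0619080 (r,kernel):
  TLB hit vpn=0x880C0619 → PA=0x3A080
#4 VA=0x402400008FF (r,kernel):
  [0] read 0x22 idx=8: raw=0x49007 flags P=1 W=1 U=1 S=0
  [1] read 0x49 idx=9: raw=0x5D006 flags P=0 W=1 U=1 S=0
  ⇒ fault: PAGE_NOT_PRESENT  — 2 lookups
#5 VA=0xF0581A0952C (r,kernel):
  [0] read 0x22 idx=30: raw=0x4A007 flags P=1 W=1 U=1 S=0
  [1] read 0x4A idx=22: raw=0x4B007 flags P=1 W=1 U=1 S=0
  [2] read 0x4B idx=13: raw=0x4F007 flags P=1 W=1 U=1 S=0
  [3] read 0x4F idx=9: raw=0x51007 flags P=1 W=1 U=1 S=0
  ⇒ phys 0x5152C  [4 reads]

Access #0 PA: 0x3198E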